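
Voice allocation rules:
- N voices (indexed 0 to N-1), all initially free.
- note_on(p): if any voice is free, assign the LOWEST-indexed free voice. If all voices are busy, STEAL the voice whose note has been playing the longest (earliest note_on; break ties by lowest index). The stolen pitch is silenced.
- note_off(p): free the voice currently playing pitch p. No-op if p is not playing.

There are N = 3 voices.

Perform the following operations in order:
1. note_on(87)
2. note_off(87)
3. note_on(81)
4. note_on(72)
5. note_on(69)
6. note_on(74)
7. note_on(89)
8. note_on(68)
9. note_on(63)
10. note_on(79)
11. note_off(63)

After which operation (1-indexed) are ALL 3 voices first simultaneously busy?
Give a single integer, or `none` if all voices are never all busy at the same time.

Answer: 5

Derivation:
Op 1: note_on(87): voice 0 is free -> assigned | voices=[87 - -]
Op 2: note_off(87): free voice 0 | voices=[- - -]
Op 3: note_on(81): voice 0 is free -> assigned | voices=[81 - -]
Op 4: note_on(72): voice 1 is free -> assigned | voices=[81 72 -]
Op 5: note_on(69): voice 2 is free -> assigned | voices=[81 72 69]
Op 6: note_on(74): all voices busy, STEAL voice 0 (pitch 81, oldest) -> assign | voices=[74 72 69]
Op 7: note_on(89): all voices busy, STEAL voice 1 (pitch 72, oldest) -> assign | voices=[74 89 69]
Op 8: note_on(68): all voices busy, STEAL voice 2 (pitch 69, oldest) -> assign | voices=[74 89 68]
Op 9: note_on(63): all voices busy, STEAL voice 0 (pitch 74, oldest) -> assign | voices=[63 89 68]
Op 10: note_on(79): all voices busy, STEAL voice 1 (pitch 89, oldest) -> assign | voices=[63 79 68]
Op 11: note_off(63): free voice 0 | voices=[- 79 68]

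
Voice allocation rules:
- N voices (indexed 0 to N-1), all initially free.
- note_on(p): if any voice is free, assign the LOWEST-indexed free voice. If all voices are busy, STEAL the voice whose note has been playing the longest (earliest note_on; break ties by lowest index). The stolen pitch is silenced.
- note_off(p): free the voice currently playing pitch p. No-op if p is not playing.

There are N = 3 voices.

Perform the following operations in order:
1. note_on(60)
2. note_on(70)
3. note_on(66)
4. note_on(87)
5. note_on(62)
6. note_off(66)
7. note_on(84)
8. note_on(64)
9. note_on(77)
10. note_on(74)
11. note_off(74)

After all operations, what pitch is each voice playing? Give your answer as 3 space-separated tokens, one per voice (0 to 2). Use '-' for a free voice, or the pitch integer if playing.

Answer: 64 77 -

Derivation:
Op 1: note_on(60): voice 0 is free -> assigned | voices=[60 - -]
Op 2: note_on(70): voice 1 is free -> assigned | voices=[60 70 -]
Op 3: note_on(66): voice 2 is free -> assigned | voices=[60 70 66]
Op 4: note_on(87): all voices busy, STEAL voice 0 (pitch 60, oldest) -> assign | voices=[87 70 66]
Op 5: note_on(62): all voices busy, STEAL voice 1 (pitch 70, oldest) -> assign | voices=[87 62 66]
Op 6: note_off(66): free voice 2 | voices=[87 62 -]
Op 7: note_on(84): voice 2 is free -> assigned | voices=[87 62 84]
Op 8: note_on(64): all voices busy, STEAL voice 0 (pitch 87, oldest) -> assign | voices=[64 62 84]
Op 9: note_on(77): all voices busy, STEAL voice 1 (pitch 62, oldest) -> assign | voices=[64 77 84]
Op 10: note_on(74): all voices busy, STEAL voice 2 (pitch 84, oldest) -> assign | voices=[64 77 74]
Op 11: note_off(74): free voice 2 | voices=[64 77 -]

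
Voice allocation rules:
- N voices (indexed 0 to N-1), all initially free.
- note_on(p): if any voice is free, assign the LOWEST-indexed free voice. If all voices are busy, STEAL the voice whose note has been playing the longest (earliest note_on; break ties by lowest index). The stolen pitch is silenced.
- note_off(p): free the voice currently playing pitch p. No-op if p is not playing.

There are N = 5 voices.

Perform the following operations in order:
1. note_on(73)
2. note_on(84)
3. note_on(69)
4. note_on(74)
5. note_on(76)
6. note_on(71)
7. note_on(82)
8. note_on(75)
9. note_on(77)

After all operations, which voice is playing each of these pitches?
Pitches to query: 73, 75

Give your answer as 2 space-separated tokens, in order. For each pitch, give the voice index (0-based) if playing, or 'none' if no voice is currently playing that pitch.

Answer: none 2

Derivation:
Op 1: note_on(73): voice 0 is free -> assigned | voices=[73 - - - -]
Op 2: note_on(84): voice 1 is free -> assigned | voices=[73 84 - - -]
Op 3: note_on(69): voice 2 is free -> assigned | voices=[73 84 69 - -]
Op 4: note_on(74): voice 3 is free -> assigned | voices=[73 84 69 74 -]
Op 5: note_on(76): voice 4 is free -> assigned | voices=[73 84 69 74 76]
Op 6: note_on(71): all voices busy, STEAL voice 0 (pitch 73, oldest) -> assign | voices=[71 84 69 74 76]
Op 7: note_on(82): all voices busy, STEAL voice 1 (pitch 84, oldest) -> assign | voices=[71 82 69 74 76]
Op 8: note_on(75): all voices busy, STEAL voice 2 (pitch 69, oldest) -> assign | voices=[71 82 75 74 76]
Op 9: note_on(77): all voices busy, STEAL voice 3 (pitch 74, oldest) -> assign | voices=[71 82 75 77 76]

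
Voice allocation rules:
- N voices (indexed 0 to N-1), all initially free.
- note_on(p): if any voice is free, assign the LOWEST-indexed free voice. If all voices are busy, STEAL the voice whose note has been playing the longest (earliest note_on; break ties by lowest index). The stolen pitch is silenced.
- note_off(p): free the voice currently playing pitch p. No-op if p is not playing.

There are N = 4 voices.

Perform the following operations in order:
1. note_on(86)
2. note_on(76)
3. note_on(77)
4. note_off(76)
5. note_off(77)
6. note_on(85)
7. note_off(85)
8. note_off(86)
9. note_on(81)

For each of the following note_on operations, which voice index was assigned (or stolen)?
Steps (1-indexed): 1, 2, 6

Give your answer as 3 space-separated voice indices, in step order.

Answer: 0 1 1

Derivation:
Op 1: note_on(86): voice 0 is free -> assigned | voices=[86 - - -]
Op 2: note_on(76): voice 1 is free -> assigned | voices=[86 76 - -]
Op 3: note_on(77): voice 2 is free -> assigned | voices=[86 76 77 -]
Op 4: note_off(76): free voice 1 | voices=[86 - 77 -]
Op 5: note_off(77): free voice 2 | voices=[86 - - -]
Op 6: note_on(85): voice 1 is free -> assigned | voices=[86 85 - -]
Op 7: note_off(85): free voice 1 | voices=[86 - - -]
Op 8: note_off(86): free voice 0 | voices=[- - - -]
Op 9: note_on(81): voice 0 is free -> assigned | voices=[81 - - -]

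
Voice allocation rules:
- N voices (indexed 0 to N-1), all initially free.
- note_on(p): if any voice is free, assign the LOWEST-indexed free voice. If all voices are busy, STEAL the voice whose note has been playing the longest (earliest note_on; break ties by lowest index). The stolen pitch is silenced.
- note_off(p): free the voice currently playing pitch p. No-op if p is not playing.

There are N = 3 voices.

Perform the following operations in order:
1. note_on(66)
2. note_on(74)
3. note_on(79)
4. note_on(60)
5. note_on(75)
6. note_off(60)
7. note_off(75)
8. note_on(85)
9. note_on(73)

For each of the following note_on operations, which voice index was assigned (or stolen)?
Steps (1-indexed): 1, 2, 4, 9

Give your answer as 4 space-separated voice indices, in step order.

Op 1: note_on(66): voice 0 is free -> assigned | voices=[66 - -]
Op 2: note_on(74): voice 1 is free -> assigned | voices=[66 74 -]
Op 3: note_on(79): voice 2 is free -> assigned | voices=[66 74 79]
Op 4: note_on(60): all voices busy, STEAL voice 0 (pitch 66, oldest) -> assign | voices=[60 74 79]
Op 5: note_on(75): all voices busy, STEAL voice 1 (pitch 74, oldest) -> assign | voices=[60 75 79]
Op 6: note_off(60): free voice 0 | voices=[- 75 79]
Op 7: note_off(75): free voice 1 | voices=[- - 79]
Op 8: note_on(85): voice 0 is free -> assigned | voices=[85 - 79]
Op 9: note_on(73): voice 1 is free -> assigned | voices=[85 73 79]

Answer: 0 1 0 1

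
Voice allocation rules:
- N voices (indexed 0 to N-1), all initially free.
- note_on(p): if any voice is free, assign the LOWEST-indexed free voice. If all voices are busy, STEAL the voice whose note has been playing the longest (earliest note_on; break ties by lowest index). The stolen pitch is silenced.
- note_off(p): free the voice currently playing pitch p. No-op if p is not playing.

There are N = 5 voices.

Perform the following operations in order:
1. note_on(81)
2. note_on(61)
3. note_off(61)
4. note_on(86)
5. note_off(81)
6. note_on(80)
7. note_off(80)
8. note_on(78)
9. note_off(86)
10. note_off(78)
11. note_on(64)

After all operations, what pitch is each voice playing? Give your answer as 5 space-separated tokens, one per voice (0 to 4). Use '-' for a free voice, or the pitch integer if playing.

Op 1: note_on(81): voice 0 is free -> assigned | voices=[81 - - - -]
Op 2: note_on(61): voice 1 is free -> assigned | voices=[81 61 - - -]
Op 3: note_off(61): free voice 1 | voices=[81 - - - -]
Op 4: note_on(86): voice 1 is free -> assigned | voices=[81 86 - - -]
Op 5: note_off(81): free voice 0 | voices=[- 86 - - -]
Op 6: note_on(80): voice 0 is free -> assigned | voices=[80 86 - - -]
Op 7: note_off(80): free voice 0 | voices=[- 86 - - -]
Op 8: note_on(78): voice 0 is free -> assigned | voices=[78 86 - - -]
Op 9: note_off(86): free voice 1 | voices=[78 - - - -]
Op 10: note_off(78): free voice 0 | voices=[- - - - -]
Op 11: note_on(64): voice 0 is free -> assigned | voices=[64 - - - -]

Answer: 64 - - - -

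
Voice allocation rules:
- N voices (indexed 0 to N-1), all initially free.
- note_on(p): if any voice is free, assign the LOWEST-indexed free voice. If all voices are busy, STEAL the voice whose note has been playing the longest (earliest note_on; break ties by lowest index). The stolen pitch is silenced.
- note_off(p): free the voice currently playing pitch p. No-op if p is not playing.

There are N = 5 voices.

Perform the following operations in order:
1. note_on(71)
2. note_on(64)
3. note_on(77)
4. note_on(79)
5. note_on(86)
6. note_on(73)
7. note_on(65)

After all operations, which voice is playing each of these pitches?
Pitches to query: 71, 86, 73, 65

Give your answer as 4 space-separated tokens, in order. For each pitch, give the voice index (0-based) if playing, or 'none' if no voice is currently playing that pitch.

Answer: none 4 0 1

Derivation:
Op 1: note_on(71): voice 0 is free -> assigned | voices=[71 - - - -]
Op 2: note_on(64): voice 1 is free -> assigned | voices=[71 64 - - -]
Op 3: note_on(77): voice 2 is free -> assigned | voices=[71 64 77 - -]
Op 4: note_on(79): voice 3 is free -> assigned | voices=[71 64 77 79 -]
Op 5: note_on(86): voice 4 is free -> assigned | voices=[71 64 77 79 86]
Op 6: note_on(73): all voices busy, STEAL voice 0 (pitch 71, oldest) -> assign | voices=[73 64 77 79 86]
Op 7: note_on(65): all voices busy, STEAL voice 1 (pitch 64, oldest) -> assign | voices=[73 65 77 79 86]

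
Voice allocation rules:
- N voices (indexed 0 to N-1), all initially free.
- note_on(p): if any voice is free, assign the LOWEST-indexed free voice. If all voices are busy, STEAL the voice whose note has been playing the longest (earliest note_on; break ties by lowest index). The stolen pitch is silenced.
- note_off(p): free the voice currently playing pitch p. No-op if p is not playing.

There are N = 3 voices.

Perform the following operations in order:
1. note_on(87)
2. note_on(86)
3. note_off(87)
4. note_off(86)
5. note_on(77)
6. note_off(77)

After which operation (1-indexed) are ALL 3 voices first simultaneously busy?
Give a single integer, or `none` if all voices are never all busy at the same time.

Op 1: note_on(87): voice 0 is free -> assigned | voices=[87 - -]
Op 2: note_on(86): voice 1 is free -> assigned | voices=[87 86 -]
Op 3: note_off(87): free voice 0 | voices=[- 86 -]
Op 4: note_off(86): free voice 1 | voices=[- - -]
Op 5: note_on(77): voice 0 is free -> assigned | voices=[77 - -]
Op 6: note_off(77): free voice 0 | voices=[- - -]

Answer: none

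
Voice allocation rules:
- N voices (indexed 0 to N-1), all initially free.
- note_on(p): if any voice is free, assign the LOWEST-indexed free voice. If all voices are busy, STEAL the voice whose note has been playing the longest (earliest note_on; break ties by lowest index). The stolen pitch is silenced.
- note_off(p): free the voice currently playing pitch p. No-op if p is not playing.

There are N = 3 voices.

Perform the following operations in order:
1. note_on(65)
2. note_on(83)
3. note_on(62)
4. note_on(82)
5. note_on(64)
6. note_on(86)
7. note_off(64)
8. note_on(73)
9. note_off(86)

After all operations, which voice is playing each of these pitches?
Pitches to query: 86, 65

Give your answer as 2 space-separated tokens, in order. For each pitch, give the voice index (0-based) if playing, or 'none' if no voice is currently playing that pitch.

Answer: none none

Derivation:
Op 1: note_on(65): voice 0 is free -> assigned | voices=[65 - -]
Op 2: note_on(83): voice 1 is free -> assigned | voices=[65 83 -]
Op 3: note_on(62): voice 2 is free -> assigned | voices=[65 83 62]
Op 4: note_on(82): all voices busy, STEAL voice 0 (pitch 65, oldest) -> assign | voices=[82 83 62]
Op 5: note_on(64): all voices busy, STEAL voice 1 (pitch 83, oldest) -> assign | voices=[82 64 62]
Op 6: note_on(86): all voices busy, STEAL voice 2 (pitch 62, oldest) -> assign | voices=[82 64 86]
Op 7: note_off(64): free voice 1 | voices=[82 - 86]
Op 8: note_on(73): voice 1 is free -> assigned | voices=[82 73 86]
Op 9: note_off(86): free voice 2 | voices=[82 73 -]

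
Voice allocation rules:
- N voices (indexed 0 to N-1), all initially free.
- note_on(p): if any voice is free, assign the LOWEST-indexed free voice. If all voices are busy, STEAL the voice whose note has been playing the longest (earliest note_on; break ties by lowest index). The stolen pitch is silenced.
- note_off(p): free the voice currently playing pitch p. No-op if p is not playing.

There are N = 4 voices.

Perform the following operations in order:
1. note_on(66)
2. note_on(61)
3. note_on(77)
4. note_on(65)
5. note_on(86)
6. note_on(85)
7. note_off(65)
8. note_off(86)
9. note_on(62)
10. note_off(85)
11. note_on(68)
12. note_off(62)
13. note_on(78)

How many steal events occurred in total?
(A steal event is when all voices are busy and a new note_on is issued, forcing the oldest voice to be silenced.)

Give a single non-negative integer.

Op 1: note_on(66): voice 0 is free -> assigned | voices=[66 - - -]
Op 2: note_on(61): voice 1 is free -> assigned | voices=[66 61 - -]
Op 3: note_on(77): voice 2 is free -> assigned | voices=[66 61 77 -]
Op 4: note_on(65): voice 3 is free -> assigned | voices=[66 61 77 65]
Op 5: note_on(86): all voices busy, STEAL voice 0 (pitch 66, oldest) -> assign | voices=[86 61 77 65]
Op 6: note_on(85): all voices busy, STEAL voice 1 (pitch 61, oldest) -> assign | voices=[86 85 77 65]
Op 7: note_off(65): free voice 3 | voices=[86 85 77 -]
Op 8: note_off(86): free voice 0 | voices=[- 85 77 -]
Op 9: note_on(62): voice 0 is free -> assigned | voices=[62 85 77 -]
Op 10: note_off(85): free voice 1 | voices=[62 - 77 -]
Op 11: note_on(68): voice 1 is free -> assigned | voices=[62 68 77 -]
Op 12: note_off(62): free voice 0 | voices=[- 68 77 -]
Op 13: note_on(78): voice 0 is free -> assigned | voices=[78 68 77 -]

Answer: 2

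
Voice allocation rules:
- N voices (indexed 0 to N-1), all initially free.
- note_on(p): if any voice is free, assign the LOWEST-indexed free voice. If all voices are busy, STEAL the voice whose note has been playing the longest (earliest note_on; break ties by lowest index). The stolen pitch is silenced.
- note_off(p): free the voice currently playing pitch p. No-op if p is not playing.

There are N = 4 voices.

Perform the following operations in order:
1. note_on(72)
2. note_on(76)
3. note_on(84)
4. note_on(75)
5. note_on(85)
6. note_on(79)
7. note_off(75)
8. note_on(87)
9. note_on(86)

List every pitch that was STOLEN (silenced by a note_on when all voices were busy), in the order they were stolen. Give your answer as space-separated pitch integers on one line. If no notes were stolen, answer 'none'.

Op 1: note_on(72): voice 0 is free -> assigned | voices=[72 - - -]
Op 2: note_on(76): voice 1 is free -> assigned | voices=[72 76 - -]
Op 3: note_on(84): voice 2 is free -> assigned | voices=[72 76 84 -]
Op 4: note_on(75): voice 3 is free -> assigned | voices=[72 76 84 75]
Op 5: note_on(85): all voices busy, STEAL voice 0 (pitch 72, oldest) -> assign | voices=[85 76 84 75]
Op 6: note_on(79): all voices busy, STEAL voice 1 (pitch 76, oldest) -> assign | voices=[85 79 84 75]
Op 7: note_off(75): free voice 3 | voices=[85 79 84 -]
Op 8: note_on(87): voice 3 is free -> assigned | voices=[85 79 84 87]
Op 9: note_on(86): all voices busy, STEAL voice 2 (pitch 84, oldest) -> assign | voices=[85 79 86 87]

Answer: 72 76 84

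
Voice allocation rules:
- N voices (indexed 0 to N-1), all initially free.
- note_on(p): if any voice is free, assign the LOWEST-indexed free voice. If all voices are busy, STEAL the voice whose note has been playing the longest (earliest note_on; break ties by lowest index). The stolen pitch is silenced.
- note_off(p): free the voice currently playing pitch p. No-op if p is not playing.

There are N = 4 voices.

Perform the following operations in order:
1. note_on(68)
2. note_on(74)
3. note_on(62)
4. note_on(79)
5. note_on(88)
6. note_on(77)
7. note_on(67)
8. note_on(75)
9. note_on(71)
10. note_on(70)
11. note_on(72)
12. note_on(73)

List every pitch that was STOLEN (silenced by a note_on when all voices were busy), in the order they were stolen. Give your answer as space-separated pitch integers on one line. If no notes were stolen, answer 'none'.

Op 1: note_on(68): voice 0 is free -> assigned | voices=[68 - - -]
Op 2: note_on(74): voice 1 is free -> assigned | voices=[68 74 - -]
Op 3: note_on(62): voice 2 is free -> assigned | voices=[68 74 62 -]
Op 4: note_on(79): voice 3 is free -> assigned | voices=[68 74 62 79]
Op 5: note_on(88): all voices busy, STEAL voice 0 (pitch 68, oldest) -> assign | voices=[88 74 62 79]
Op 6: note_on(77): all voices busy, STEAL voice 1 (pitch 74, oldest) -> assign | voices=[88 77 62 79]
Op 7: note_on(67): all voices busy, STEAL voice 2 (pitch 62, oldest) -> assign | voices=[88 77 67 79]
Op 8: note_on(75): all voices busy, STEAL voice 3 (pitch 79, oldest) -> assign | voices=[88 77 67 75]
Op 9: note_on(71): all voices busy, STEAL voice 0 (pitch 88, oldest) -> assign | voices=[71 77 67 75]
Op 10: note_on(70): all voices busy, STEAL voice 1 (pitch 77, oldest) -> assign | voices=[71 70 67 75]
Op 11: note_on(72): all voices busy, STEAL voice 2 (pitch 67, oldest) -> assign | voices=[71 70 72 75]
Op 12: note_on(73): all voices busy, STEAL voice 3 (pitch 75, oldest) -> assign | voices=[71 70 72 73]

Answer: 68 74 62 79 88 77 67 75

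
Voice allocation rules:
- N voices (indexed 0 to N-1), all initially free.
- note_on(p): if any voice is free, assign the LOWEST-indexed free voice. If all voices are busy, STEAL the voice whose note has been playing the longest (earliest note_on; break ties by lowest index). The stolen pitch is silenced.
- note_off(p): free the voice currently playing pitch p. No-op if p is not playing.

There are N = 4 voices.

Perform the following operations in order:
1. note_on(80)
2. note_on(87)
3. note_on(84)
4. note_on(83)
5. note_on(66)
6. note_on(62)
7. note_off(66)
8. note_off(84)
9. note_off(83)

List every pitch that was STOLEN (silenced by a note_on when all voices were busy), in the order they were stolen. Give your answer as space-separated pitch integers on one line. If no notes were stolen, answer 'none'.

Op 1: note_on(80): voice 0 is free -> assigned | voices=[80 - - -]
Op 2: note_on(87): voice 1 is free -> assigned | voices=[80 87 - -]
Op 3: note_on(84): voice 2 is free -> assigned | voices=[80 87 84 -]
Op 4: note_on(83): voice 3 is free -> assigned | voices=[80 87 84 83]
Op 5: note_on(66): all voices busy, STEAL voice 0 (pitch 80, oldest) -> assign | voices=[66 87 84 83]
Op 6: note_on(62): all voices busy, STEAL voice 1 (pitch 87, oldest) -> assign | voices=[66 62 84 83]
Op 7: note_off(66): free voice 0 | voices=[- 62 84 83]
Op 8: note_off(84): free voice 2 | voices=[- 62 - 83]
Op 9: note_off(83): free voice 3 | voices=[- 62 - -]

Answer: 80 87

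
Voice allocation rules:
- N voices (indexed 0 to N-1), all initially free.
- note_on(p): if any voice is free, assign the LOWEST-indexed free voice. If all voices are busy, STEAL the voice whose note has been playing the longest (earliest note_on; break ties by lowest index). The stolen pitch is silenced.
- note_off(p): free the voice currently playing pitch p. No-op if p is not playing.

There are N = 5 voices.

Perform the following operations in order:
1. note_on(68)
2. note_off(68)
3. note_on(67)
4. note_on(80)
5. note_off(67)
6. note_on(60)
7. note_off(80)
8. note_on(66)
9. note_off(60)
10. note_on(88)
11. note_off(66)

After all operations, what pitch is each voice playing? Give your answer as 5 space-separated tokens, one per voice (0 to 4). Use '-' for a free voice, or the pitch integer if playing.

Op 1: note_on(68): voice 0 is free -> assigned | voices=[68 - - - -]
Op 2: note_off(68): free voice 0 | voices=[- - - - -]
Op 3: note_on(67): voice 0 is free -> assigned | voices=[67 - - - -]
Op 4: note_on(80): voice 1 is free -> assigned | voices=[67 80 - - -]
Op 5: note_off(67): free voice 0 | voices=[- 80 - - -]
Op 6: note_on(60): voice 0 is free -> assigned | voices=[60 80 - - -]
Op 7: note_off(80): free voice 1 | voices=[60 - - - -]
Op 8: note_on(66): voice 1 is free -> assigned | voices=[60 66 - - -]
Op 9: note_off(60): free voice 0 | voices=[- 66 - - -]
Op 10: note_on(88): voice 0 is free -> assigned | voices=[88 66 - - -]
Op 11: note_off(66): free voice 1 | voices=[88 - - - -]

Answer: 88 - - - -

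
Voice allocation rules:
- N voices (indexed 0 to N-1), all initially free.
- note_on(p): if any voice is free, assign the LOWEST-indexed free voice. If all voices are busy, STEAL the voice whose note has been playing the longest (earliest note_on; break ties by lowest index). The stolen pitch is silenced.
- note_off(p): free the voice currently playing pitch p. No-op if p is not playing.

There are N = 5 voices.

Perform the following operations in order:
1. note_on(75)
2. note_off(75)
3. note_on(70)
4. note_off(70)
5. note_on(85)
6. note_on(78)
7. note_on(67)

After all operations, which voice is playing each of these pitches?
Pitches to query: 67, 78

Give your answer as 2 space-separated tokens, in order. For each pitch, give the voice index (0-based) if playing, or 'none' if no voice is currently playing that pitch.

Answer: 2 1

Derivation:
Op 1: note_on(75): voice 0 is free -> assigned | voices=[75 - - - -]
Op 2: note_off(75): free voice 0 | voices=[- - - - -]
Op 3: note_on(70): voice 0 is free -> assigned | voices=[70 - - - -]
Op 4: note_off(70): free voice 0 | voices=[- - - - -]
Op 5: note_on(85): voice 0 is free -> assigned | voices=[85 - - - -]
Op 6: note_on(78): voice 1 is free -> assigned | voices=[85 78 - - -]
Op 7: note_on(67): voice 2 is free -> assigned | voices=[85 78 67 - -]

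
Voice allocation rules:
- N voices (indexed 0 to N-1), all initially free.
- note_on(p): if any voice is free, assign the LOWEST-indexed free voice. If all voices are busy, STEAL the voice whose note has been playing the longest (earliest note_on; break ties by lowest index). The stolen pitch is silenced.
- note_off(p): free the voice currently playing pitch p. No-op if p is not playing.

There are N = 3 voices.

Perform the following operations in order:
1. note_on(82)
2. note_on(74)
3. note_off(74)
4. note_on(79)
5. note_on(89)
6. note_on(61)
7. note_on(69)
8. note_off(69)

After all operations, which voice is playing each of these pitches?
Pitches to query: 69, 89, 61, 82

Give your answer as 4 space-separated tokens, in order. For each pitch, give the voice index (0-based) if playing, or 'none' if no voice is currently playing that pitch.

Answer: none 2 0 none

Derivation:
Op 1: note_on(82): voice 0 is free -> assigned | voices=[82 - -]
Op 2: note_on(74): voice 1 is free -> assigned | voices=[82 74 -]
Op 3: note_off(74): free voice 1 | voices=[82 - -]
Op 4: note_on(79): voice 1 is free -> assigned | voices=[82 79 -]
Op 5: note_on(89): voice 2 is free -> assigned | voices=[82 79 89]
Op 6: note_on(61): all voices busy, STEAL voice 0 (pitch 82, oldest) -> assign | voices=[61 79 89]
Op 7: note_on(69): all voices busy, STEAL voice 1 (pitch 79, oldest) -> assign | voices=[61 69 89]
Op 8: note_off(69): free voice 1 | voices=[61 - 89]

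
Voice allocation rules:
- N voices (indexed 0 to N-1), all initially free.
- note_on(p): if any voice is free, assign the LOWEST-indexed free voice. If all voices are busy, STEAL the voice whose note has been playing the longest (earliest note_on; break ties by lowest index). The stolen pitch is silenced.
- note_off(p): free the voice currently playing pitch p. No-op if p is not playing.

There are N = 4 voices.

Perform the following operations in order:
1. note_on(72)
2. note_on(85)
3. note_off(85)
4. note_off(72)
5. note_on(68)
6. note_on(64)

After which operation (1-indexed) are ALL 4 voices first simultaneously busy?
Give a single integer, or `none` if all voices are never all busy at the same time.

Answer: none

Derivation:
Op 1: note_on(72): voice 0 is free -> assigned | voices=[72 - - -]
Op 2: note_on(85): voice 1 is free -> assigned | voices=[72 85 - -]
Op 3: note_off(85): free voice 1 | voices=[72 - - -]
Op 4: note_off(72): free voice 0 | voices=[- - - -]
Op 5: note_on(68): voice 0 is free -> assigned | voices=[68 - - -]
Op 6: note_on(64): voice 1 is free -> assigned | voices=[68 64 - -]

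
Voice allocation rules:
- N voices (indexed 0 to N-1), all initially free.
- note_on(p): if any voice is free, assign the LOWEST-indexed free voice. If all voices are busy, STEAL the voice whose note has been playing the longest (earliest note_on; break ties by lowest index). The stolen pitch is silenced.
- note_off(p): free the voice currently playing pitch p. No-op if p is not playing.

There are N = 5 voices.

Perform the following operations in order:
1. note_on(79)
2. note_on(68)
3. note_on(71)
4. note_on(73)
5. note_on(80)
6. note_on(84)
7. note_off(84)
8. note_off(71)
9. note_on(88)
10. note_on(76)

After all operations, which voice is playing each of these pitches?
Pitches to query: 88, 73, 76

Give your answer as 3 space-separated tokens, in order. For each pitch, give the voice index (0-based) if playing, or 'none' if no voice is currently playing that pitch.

Answer: 0 3 2

Derivation:
Op 1: note_on(79): voice 0 is free -> assigned | voices=[79 - - - -]
Op 2: note_on(68): voice 1 is free -> assigned | voices=[79 68 - - -]
Op 3: note_on(71): voice 2 is free -> assigned | voices=[79 68 71 - -]
Op 4: note_on(73): voice 3 is free -> assigned | voices=[79 68 71 73 -]
Op 5: note_on(80): voice 4 is free -> assigned | voices=[79 68 71 73 80]
Op 6: note_on(84): all voices busy, STEAL voice 0 (pitch 79, oldest) -> assign | voices=[84 68 71 73 80]
Op 7: note_off(84): free voice 0 | voices=[- 68 71 73 80]
Op 8: note_off(71): free voice 2 | voices=[- 68 - 73 80]
Op 9: note_on(88): voice 0 is free -> assigned | voices=[88 68 - 73 80]
Op 10: note_on(76): voice 2 is free -> assigned | voices=[88 68 76 73 80]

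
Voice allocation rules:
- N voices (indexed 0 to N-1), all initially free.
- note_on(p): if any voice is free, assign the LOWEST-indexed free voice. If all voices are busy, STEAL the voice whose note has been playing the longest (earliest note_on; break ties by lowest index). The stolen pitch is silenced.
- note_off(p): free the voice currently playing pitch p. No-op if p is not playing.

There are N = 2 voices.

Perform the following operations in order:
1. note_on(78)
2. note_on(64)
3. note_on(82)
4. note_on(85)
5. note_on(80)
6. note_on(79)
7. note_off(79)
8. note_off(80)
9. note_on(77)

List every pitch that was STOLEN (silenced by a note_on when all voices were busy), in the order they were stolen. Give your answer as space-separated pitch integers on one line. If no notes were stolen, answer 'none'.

Answer: 78 64 82 85

Derivation:
Op 1: note_on(78): voice 0 is free -> assigned | voices=[78 -]
Op 2: note_on(64): voice 1 is free -> assigned | voices=[78 64]
Op 3: note_on(82): all voices busy, STEAL voice 0 (pitch 78, oldest) -> assign | voices=[82 64]
Op 4: note_on(85): all voices busy, STEAL voice 1 (pitch 64, oldest) -> assign | voices=[82 85]
Op 5: note_on(80): all voices busy, STEAL voice 0 (pitch 82, oldest) -> assign | voices=[80 85]
Op 6: note_on(79): all voices busy, STEAL voice 1 (pitch 85, oldest) -> assign | voices=[80 79]
Op 7: note_off(79): free voice 1 | voices=[80 -]
Op 8: note_off(80): free voice 0 | voices=[- -]
Op 9: note_on(77): voice 0 is free -> assigned | voices=[77 -]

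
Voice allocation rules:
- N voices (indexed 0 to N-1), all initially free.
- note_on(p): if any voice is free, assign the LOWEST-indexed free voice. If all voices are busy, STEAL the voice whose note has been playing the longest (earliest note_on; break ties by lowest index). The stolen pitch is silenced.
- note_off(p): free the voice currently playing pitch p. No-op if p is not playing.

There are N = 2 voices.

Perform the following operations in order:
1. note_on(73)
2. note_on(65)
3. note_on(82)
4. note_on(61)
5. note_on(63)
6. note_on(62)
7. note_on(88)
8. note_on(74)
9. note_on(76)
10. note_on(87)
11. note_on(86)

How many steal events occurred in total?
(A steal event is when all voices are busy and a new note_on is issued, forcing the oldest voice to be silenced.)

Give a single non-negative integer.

Op 1: note_on(73): voice 0 is free -> assigned | voices=[73 -]
Op 2: note_on(65): voice 1 is free -> assigned | voices=[73 65]
Op 3: note_on(82): all voices busy, STEAL voice 0 (pitch 73, oldest) -> assign | voices=[82 65]
Op 4: note_on(61): all voices busy, STEAL voice 1 (pitch 65, oldest) -> assign | voices=[82 61]
Op 5: note_on(63): all voices busy, STEAL voice 0 (pitch 82, oldest) -> assign | voices=[63 61]
Op 6: note_on(62): all voices busy, STEAL voice 1 (pitch 61, oldest) -> assign | voices=[63 62]
Op 7: note_on(88): all voices busy, STEAL voice 0 (pitch 63, oldest) -> assign | voices=[88 62]
Op 8: note_on(74): all voices busy, STEAL voice 1 (pitch 62, oldest) -> assign | voices=[88 74]
Op 9: note_on(76): all voices busy, STEAL voice 0 (pitch 88, oldest) -> assign | voices=[76 74]
Op 10: note_on(87): all voices busy, STEAL voice 1 (pitch 74, oldest) -> assign | voices=[76 87]
Op 11: note_on(86): all voices busy, STEAL voice 0 (pitch 76, oldest) -> assign | voices=[86 87]

Answer: 9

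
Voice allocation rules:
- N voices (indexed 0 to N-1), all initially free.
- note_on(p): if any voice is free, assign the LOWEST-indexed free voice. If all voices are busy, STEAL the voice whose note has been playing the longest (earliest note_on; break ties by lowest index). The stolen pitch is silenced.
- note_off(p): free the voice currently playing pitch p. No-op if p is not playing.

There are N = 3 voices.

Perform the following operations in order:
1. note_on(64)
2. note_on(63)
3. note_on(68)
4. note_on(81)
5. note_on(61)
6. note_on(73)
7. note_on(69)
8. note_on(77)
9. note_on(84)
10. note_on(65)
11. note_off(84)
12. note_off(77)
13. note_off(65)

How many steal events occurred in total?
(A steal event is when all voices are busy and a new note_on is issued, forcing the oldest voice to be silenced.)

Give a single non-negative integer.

Op 1: note_on(64): voice 0 is free -> assigned | voices=[64 - -]
Op 2: note_on(63): voice 1 is free -> assigned | voices=[64 63 -]
Op 3: note_on(68): voice 2 is free -> assigned | voices=[64 63 68]
Op 4: note_on(81): all voices busy, STEAL voice 0 (pitch 64, oldest) -> assign | voices=[81 63 68]
Op 5: note_on(61): all voices busy, STEAL voice 1 (pitch 63, oldest) -> assign | voices=[81 61 68]
Op 6: note_on(73): all voices busy, STEAL voice 2 (pitch 68, oldest) -> assign | voices=[81 61 73]
Op 7: note_on(69): all voices busy, STEAL voice 0 (pitch 81, oldest) -> assign | voices=[69 61 73]
Op 8: note_on(77): all voices busy, STEAL voice 1 (pitch 61, oldest) -> assign | voices=[69 77 73]
Op 9: note_on(84): all voices busy, STEAL voice 2 (pitch 73, oldest) -> assign | voices=[69 77 84]
Op 10: note_on(65): all voices busy, STEAL voice 0 (pitch 69, oldest) -> assign | voices=[65 77 84]
Op 11: note_off(84): free voice 2 | voices=[65 77 -]
Op 12: note_off(77): free voice 1 | voices=[65 - -]
Op 13: note_off(65): free voice 0 | voices=[- - -]

Answer: 7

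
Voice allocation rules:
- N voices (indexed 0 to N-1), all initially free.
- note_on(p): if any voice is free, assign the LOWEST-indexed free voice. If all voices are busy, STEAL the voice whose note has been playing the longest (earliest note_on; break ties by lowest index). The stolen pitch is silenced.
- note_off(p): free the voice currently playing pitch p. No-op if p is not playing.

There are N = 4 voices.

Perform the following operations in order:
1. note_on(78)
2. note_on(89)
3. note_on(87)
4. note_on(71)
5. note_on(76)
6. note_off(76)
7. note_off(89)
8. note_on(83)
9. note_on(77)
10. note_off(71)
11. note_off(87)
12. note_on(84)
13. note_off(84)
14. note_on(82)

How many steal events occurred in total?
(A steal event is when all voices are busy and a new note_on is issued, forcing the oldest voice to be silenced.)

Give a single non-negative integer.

Op 1: note_on(78): voice 0 is free -> assigned | voices=[78 - - -]
Op 2: note_on(89): voice 1 is free -> assigned | voices=[78 89 - -]
Op 3: note_on(87): voice 2 is free -> assigned | voices=[78 89 87 -]
Op 4: note_on(71): voice 3 is free -> assigned | voices=[78 89 87 71]
Op 5: note_on(76): all voices busy, STEAL voice 0 (pitch 78, oldest) -> assign | voices=[76 89 87 71]
Op 6: note_off(76): free voice 0 | voices=[- 89 87 71]
Op 7: note_off(89): free voice 1 | voices=[- - 87 71]
Op 8: note_on(83): voice 0 is free -> assigned | voices=[83 - 87 71]
Op 9: note_on(77): voice 1 is free -> assigned | voices=[83 77 87 71]
Op 10: note_off(71): free voice 3 | voices=[83 77 87 -]
Op 11: note_off(87): free voice 2 | voices=[83 77 - -]
Op 12: note_on(84): voice 2 is free -> assigned | voices=[83 77 84 -]
Op 13: note_off(84): free voice 2 | voices=[83 77 - -]
Op 14: note_on(82): voice 2 is free -> assigned | voices=[83 77 82 -]

Answer: 1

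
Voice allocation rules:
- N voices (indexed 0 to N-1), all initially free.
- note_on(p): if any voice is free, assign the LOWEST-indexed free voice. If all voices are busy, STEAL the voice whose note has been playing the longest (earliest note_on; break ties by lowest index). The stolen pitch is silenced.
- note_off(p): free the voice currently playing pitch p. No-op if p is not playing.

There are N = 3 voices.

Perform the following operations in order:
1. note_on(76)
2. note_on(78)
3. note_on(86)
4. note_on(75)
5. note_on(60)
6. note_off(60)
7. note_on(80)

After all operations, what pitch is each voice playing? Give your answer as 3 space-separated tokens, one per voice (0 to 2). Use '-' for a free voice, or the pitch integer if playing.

Answer: 75 80 86

Derivation:
Op 1: note_on(76): voice 0 is free -> assigned | voices=[76 - -]
Op 2: note_on(78): voice 1 is free -> assigned | voices=[76 78 -]
Op 3: note_on(86): voice 2 is free -> assigned | voices=[76 78 86]
Op 4: note_on(75): all voices busy, STEAL voice 0 (pitch 76, oldest) -> assign | voices=[75 78 86]
Op 5: note_on(60): all voices busy, STEAL voice 1 (pitch 78, oldest) -> assign | voices=[75 60 86]
Op 6: note_off(60): free voice 1 | voices=[75 - 86]
Op 7: note_on(80): voice 1 is free -> assigned | voices=[75 80 86]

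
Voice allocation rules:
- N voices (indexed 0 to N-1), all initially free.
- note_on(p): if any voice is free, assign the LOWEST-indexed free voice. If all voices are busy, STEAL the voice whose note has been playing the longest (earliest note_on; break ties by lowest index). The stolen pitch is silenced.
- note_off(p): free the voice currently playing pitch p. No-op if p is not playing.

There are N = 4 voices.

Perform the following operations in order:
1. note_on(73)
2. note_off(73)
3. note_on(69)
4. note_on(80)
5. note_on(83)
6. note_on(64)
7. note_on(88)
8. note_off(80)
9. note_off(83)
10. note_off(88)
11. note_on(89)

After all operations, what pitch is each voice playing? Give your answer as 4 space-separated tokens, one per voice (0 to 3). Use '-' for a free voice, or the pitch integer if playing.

Answer: 89 - - 64

Derivation:
Op 1: note_on(73): voice 0 is free -> assigned | voices=[73 - - -]
Op 2: note_off(73): free voice 0 | voices=[- - - -]
Op 3: note_on(69): voice 0 is free -> assigned | voices=[69 - - -]
Op 4: note_on(80): voice 1 is free -> assigned | voices=[69 80 - -]
Op 5: note_on(83): voice 2 is free -> assigned | voices=[69 80 83 -]
Op 6: note_on(64): voice 3 is free -> assigned | voices=[69 80 83 64]
Op 7: note_on(88): all voices busy, STEAL voice 0 (pitch 69, oldest) -> assign | voices=[88 80 83 64]
Op 8: note_off(80): free voice 1 | voices=[88 - 83 64]
Op 9: note_off(83): free voice 2 | voices=[88 - - 64]
Op 10: note_off(88): free voice 0 | voices=[- - - 64]
Op 11: note_on(89): voice 0 is free -> assigned | voices=[89 - - 64]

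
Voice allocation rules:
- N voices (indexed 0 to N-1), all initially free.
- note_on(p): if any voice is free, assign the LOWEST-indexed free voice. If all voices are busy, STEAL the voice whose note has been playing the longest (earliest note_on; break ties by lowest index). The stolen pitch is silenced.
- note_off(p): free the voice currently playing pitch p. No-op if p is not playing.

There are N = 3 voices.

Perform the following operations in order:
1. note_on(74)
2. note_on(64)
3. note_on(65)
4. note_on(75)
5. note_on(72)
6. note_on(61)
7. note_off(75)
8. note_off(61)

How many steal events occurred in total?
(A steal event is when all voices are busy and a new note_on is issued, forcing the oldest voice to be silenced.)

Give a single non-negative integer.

Op 1: note_on(74): voice 0 is free -> assigned | voices=[74 - -]
Op 2: note_on(64): voice 1 is free -> assigned | voices=[74 64 -]
Op 3: note_on(65): voice 2 is free -> assigned | voices=[74 64 65]
Op 4: note_on(75): all voices busy, STEAL voice 0 (pitch 74, oldest) -> assign | voices=[75 64 65]
Op 5: note_on(72): all voices busy, STEAL voice 1 (pitch 64, oldest) -> assign | voices=[75 72 65]
Op 6: note_on(61): all voices busy, STEAL voice 2 (pitch 65, oldest) -> assign | voices=[75 72 61]
Op 7: note_off(75): free voice 0 | voices=[- 72 61]
Op 8: note_off(61): free voice 2 | voices=[- 72 -]

Answer: 3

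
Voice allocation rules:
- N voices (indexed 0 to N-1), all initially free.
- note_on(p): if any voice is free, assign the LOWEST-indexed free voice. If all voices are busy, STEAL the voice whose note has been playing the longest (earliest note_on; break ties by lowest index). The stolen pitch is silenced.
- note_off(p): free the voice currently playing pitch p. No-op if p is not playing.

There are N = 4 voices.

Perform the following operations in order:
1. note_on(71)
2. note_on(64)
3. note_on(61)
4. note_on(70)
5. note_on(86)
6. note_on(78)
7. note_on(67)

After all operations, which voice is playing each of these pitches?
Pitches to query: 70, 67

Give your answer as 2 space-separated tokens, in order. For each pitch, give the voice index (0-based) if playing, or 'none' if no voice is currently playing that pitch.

Op 1: note_on(71): voice 0 is free -> assigned | voices=[71 - - -]
Op 2: note_on(64): voice 1 is free -> assigned | voices=[71 64 - -]
Op 3: note_on(61): voice 2 is free -> assigned | voices=[71 64 61 -]
Op 4: note_on(70): voice 3 is free -> assigned | voices=[71 64 61 70]
Op 5: note_on(86): all voices busy, STEAL voice 0 (pitch 71, oldest) -> assign | voices=[86 64 61 70]
Op 6: note_on(78): all voices busy, STEAL voice 1 (pitch 64, oldest) -> assign | voices=[86 78 61 70]
Op 7: note_on(67): all voices busy, STEAL voice 2 (pitch 61, oldest) -> assign | voices=[86 78 67 70]

Answer: 3 2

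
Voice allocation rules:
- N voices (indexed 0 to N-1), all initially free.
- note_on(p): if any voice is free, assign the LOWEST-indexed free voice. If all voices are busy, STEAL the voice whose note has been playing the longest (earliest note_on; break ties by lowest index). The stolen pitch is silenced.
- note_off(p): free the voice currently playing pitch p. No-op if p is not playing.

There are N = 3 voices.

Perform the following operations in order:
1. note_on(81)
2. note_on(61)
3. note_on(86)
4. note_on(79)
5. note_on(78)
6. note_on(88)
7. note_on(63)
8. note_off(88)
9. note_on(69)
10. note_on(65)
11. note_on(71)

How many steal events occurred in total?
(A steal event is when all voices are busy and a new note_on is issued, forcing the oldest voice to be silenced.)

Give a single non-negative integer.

Answer: 6

Derivation:
Op 1: note_on(81): voice 0 is free -> assigned | voices=[81 - -]
Op 2: note_on(61): voice 1 is free -> assigned | voices=[81 61 -]
Op 3: note_on(86): voice 2 is free -> assigned | voices=[81 61 86]
Op 4: note_on(79): all voices busy, STEAL voice 0 (pitch 81, oldest) -> assign | voices=[79 61 86]
Op 5: note_on(78): all voices busy, STEAL voice 1 (pitch 61, oldest) -> assign | voices=[79 78 86]
Op 6: note_on(88): all voices busy, STEAL voice 2 (pitch 86, oldest) -> assign | voices=[79 78 88]
Op 7: note_on(63): all voices busy, STEAL voice 0 (pitch 79, oldest) -> assign | voices=[63 78 88]
Op 8: note_off(88): free voice 2 | voices=[63 78 -]
Op 9: note_on(69): voice 2 is free -> assigned | voices=[63 78 69]
Op 10: note_on(65): all voices busy, STEAL voice 1 (pitch 78, oldest) -> assign | voices=[63 65 69]
Op 11: note_on(71): all voices busy, STEAL voice 0 (pitch 63, oldest) -> assign | voices=[71 65 69]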